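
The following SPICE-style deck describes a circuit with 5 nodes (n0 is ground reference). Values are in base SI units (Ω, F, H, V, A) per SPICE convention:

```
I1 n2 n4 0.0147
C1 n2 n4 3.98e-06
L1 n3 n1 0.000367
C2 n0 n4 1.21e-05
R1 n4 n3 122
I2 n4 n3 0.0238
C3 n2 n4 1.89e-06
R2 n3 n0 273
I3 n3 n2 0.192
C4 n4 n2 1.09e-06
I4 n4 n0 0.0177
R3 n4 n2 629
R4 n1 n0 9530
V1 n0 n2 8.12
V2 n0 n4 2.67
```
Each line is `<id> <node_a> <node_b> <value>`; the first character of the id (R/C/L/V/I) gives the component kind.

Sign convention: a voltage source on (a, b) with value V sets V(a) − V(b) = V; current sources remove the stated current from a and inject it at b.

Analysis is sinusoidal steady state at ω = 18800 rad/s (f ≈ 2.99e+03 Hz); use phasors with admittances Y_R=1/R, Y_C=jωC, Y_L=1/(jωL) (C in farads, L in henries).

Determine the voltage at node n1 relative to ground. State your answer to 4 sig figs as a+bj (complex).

MNA unknowns: 4 node voltages V₁..V_4 plus 2 source currents (V1, V2)
I1: z[2]−=0.0147, z[4]+=0.0147
C1: Y=0.000+0.07482j on G[2,4]
L1: Y=0.000-0.1449j on G[3,1]
C2: Y=0.000+0.2275j on G[0,4]
R1: Y=0.008197+0.000j on G[4,3]
I2: z[4]−=0.0238, z[3]+=0.0238
C3: Y=0.000+0.03553j on G[2,4]
R2: Y=0.003663+0.000j on G[3,0]
I3: z[3]−=0.192, z[2]+=0.192
C4: Y=0.000+0.02049j on G[4,2]
I4: z[4]−=0.0177, z[0]+=0.0177
R3: Y=0.001590+0.000j on G[4,2]
R4: Y=0.0001049+0.000j on G[1,0]
V1: row V0−V2=8.12, i_V1 at 0,2
V2: row V0−V4=2.67, i_V2 at 0,4
solve → V1=-15.89+0.01140j, V2=-8.120+0.000j, V3=-15.89-0.0001009j, V4=-2.670+0.000j
aux → i_V1=-0.1860-0.7131j, i_V2=0.1438+0.1058j

-15.89+0.01140j V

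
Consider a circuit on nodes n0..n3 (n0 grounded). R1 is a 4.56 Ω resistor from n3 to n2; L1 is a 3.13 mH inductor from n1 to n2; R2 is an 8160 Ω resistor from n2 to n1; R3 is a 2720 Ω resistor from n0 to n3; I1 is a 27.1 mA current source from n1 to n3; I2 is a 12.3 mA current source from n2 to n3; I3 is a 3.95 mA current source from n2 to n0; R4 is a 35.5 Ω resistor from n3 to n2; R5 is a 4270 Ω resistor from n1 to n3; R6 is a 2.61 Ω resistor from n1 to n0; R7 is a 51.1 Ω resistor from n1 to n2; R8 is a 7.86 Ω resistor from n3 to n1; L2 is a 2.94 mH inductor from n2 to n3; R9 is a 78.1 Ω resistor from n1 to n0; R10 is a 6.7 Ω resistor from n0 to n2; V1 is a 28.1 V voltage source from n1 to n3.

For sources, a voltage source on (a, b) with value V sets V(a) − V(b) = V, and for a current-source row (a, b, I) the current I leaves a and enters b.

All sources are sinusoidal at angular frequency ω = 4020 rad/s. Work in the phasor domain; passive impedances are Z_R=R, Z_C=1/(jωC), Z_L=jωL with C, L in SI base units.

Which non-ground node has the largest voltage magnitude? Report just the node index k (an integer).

Element admittances at ω=4020 rad/s:
  Y(R1) = 0.2193+0.000j S between n3,n2
  Y(L1) = 0.000-0.07947j S between n1,n2
  Y(R2) = 0.0001225+0.000j S between n2,n1
  Y(R3) = 0.0003676+0.000j S between n0,n3
  I1: injects 0.0271 A into n3 (from n1)
  I2: injects 0.0123 A into n3 (from n2)
  I3: injects 0.00395 A into n0 (from n2)
  Y(R4) = 0.02817+0.000j S between n3,n2
  Y(R5) = 0.0002342+0.000j S between n1,n3
  Y(R6) = 0.3831+0.000j S between n1,n0
  Y(R7) = 0.01957+0.000j S between n1,n2
  Y(R8) = 0.1272+0.000j S between n3,n1
  Y(L2) = 0.000-0.08461j S between n2,n3
  Y(R9) = 0.01280+0.000j S between n1,n0
  Y(R10) = 0.1493+0.000j S between n0,n2
  V1: constraint V(n1)−V(n3) = 28.1
Assemble and solve the 4×4 MNA system:
  V(n1)=4.911+0.4088j  V(n2)=-13.00-1.085j  V(n3)=-23.19+0.4088j
  i(V1)=-6.025+1.232j

3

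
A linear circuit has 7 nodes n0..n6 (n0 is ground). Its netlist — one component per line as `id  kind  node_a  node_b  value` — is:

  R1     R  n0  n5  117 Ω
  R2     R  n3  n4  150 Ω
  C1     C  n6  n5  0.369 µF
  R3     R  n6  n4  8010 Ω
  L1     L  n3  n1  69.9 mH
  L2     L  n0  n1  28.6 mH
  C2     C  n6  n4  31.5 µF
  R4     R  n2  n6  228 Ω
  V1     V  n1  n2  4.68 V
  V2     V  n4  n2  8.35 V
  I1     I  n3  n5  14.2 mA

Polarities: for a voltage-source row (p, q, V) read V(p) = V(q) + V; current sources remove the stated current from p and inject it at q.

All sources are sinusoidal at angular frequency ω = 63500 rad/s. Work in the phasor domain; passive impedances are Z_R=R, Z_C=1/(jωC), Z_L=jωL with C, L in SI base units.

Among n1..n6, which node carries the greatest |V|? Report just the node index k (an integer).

2

Apply KCL at each of the 6 non-ground nodes and solve the resulting linear system.
Node n1: branches {L1, L2, V1} → V_1 = -3.783+0.3596j
Node n2: branches {R4, V1, V2} → V_2 = -8.463+0.3596j
Node n3: branches {R2, L1, I1} → V_3 = -2.245+0.4116j
Node n4: branches {R2, R3, C2, V2} → V_4 = -0.1131+0.3596j
Node n5: branches {R1, C1, I1} → V_5 = -0.02317-0.2437j
Node n6: branches {C1, R3, C2, R4} → V_6 = -0.1121+0.3708j
Source currents: i(V1)=-0.0001863-0.002430j, i(V2)=-0.03644+0.002381j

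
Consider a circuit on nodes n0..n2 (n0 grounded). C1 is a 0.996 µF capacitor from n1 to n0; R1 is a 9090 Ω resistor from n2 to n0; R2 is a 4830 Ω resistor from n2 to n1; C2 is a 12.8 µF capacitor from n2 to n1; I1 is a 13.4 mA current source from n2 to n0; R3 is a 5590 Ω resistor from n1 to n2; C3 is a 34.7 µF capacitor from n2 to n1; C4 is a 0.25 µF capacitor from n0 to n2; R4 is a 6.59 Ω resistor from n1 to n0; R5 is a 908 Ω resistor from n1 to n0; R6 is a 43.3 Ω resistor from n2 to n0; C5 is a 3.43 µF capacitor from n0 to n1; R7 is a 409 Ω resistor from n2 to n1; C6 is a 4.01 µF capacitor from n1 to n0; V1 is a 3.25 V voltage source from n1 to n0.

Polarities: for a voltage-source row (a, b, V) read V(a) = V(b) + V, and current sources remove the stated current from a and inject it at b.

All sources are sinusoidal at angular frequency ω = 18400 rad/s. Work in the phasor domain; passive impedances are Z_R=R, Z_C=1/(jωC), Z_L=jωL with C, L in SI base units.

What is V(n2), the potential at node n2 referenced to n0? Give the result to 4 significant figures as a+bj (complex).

MNA unknowns: 2 node voltages V₁..V_2 plus 1 source current (V1)
C1: Y=0.000+0.01833j on G[1,0]
R1: Y=0.0001100+0.000j on G[2,0]
R2: Y=0.0002070+0.000j on G[2,1]
C2: Y=0.000+0.2355j on G[2,1]
I1: z[2]−=0.0134, z[0]+=0.0134
R3: Y=0.0001789+0.000j on G[1,2]
C3: Y=0.000+0.6385j on G[2,1]
C4: Y=0.000+0.004600j on G[0,2]
R4: Y=0.1517+0.000j on G[1,0]
R5: Y=0.001101+0.000j on G[1,0]
R6: Y=0.02309+0.000j on G[2,0]
C5: Y=0.000+0.06311j on G[0,1]
R7: Y=0.002445+0.000j on G[2,1]
C6: Y=0.000+0.07378j on G[1,0]
V1: row V1−V0=3.25, i_V1 at 1,0
solve → V1=3.250+0.000j, V2=3.230+0.1005j
aux → i_V1=-0.5846-0.5217j

3.230+0.1005j V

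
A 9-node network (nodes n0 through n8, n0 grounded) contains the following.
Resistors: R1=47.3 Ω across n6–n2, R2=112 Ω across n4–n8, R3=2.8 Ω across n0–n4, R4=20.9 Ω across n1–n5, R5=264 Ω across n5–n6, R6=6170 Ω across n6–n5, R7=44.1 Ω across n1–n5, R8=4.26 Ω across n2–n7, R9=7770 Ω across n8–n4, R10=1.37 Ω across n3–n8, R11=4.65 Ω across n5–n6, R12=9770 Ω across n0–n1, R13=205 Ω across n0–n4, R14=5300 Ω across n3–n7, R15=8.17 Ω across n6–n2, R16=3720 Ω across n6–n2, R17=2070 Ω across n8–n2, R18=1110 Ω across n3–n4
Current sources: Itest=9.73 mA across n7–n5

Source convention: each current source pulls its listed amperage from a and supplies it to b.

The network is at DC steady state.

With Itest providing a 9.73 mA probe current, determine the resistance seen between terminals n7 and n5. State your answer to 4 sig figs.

MNA unknowns: 8 node voltages V₁..V_8
R1: Y=0.02114 on G[6,2]
R2: Y=0.008929 on G[4,8]
R3: Y=0.3571 on G[0,4]
R4: Y=0.04785 on G[1,5]
R5: Y=0.003788 on G[5,6]
R6: Y=0.0001621 on G[6,5]
R7: Y=0.02268 on G[1,5]
R8: Y=0.2347 on G[2,7]
R9: Y=0.0001287 on G[8,4]
R10: Y=0.7299 on G[3,8]
R11: Y=0.2151 on G[5,6]
R12: Y=0.0001024 on G[0,1]
R13: Y=0.004878 on G[0,4]
R14: Y=0.0001887 on G[3,7]
R15: Y=0.1224 on G[6,2]
R16: Y=0.0002688 on G[6,2]
R17: Y=0.0004831 on G[8,2]
R18: Y=0.0009009 on G[3,4]
Itest: z[7]−=0.00973, z[5]+=0.00973
solve → V1=0.1061, V2=-0.005664, V3=-0.001131, V4=-3.001e-05, V5=0.1063, V6=0.06192, V7=-0.04708, V8=-0.001120

R_eq = 15.76 Ω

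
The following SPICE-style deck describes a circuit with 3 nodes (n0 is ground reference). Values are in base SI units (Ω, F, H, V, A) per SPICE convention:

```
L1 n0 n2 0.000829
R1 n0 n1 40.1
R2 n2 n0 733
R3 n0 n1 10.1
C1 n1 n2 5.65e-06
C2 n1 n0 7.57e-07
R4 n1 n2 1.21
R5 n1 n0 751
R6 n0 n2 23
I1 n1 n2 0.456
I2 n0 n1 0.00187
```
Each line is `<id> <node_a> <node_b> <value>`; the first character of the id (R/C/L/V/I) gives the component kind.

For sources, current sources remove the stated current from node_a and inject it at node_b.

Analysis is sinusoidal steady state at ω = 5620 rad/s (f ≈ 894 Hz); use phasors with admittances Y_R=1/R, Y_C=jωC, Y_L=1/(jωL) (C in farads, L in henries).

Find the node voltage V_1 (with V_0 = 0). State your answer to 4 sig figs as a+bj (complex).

-0.3552+0.1835j V

Apply KCL at each of the 2 non-ground nodes and solve the resulting linear system.
Node n1: branches {R1, R3, C1, C2, R4, R5, I1, I2} → V_1 = -0.3552+0.1835j
Node n2: branches {L1, R2, C1, R4, R6, I1} → V_2 = 0.1398+0.1904j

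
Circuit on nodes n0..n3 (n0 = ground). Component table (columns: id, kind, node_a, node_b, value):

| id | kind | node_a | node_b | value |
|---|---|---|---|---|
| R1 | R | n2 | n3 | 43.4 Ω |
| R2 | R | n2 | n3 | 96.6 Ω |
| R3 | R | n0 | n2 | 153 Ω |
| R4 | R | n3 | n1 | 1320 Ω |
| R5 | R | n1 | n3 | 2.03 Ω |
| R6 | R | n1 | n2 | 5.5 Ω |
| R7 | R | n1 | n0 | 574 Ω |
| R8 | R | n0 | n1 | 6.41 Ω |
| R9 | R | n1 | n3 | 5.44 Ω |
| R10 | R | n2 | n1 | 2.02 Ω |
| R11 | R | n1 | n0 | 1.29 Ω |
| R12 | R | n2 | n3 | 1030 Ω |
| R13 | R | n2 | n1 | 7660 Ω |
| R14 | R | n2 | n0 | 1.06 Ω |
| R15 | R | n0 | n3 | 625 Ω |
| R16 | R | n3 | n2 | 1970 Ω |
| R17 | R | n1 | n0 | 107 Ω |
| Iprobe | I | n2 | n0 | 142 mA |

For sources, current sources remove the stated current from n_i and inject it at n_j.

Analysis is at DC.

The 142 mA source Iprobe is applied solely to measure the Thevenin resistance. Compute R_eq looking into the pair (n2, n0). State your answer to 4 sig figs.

R_eq = 0.7379 Ω

Apply KCL at each of the 3 non-ground nodes and solve the resulting linear system.
Node n1: branches {R4, R5, R6, R7, R8, R9, R10, R11, R13, R17} → V_1 = -0.04499
Node n2: branches {R1, R2, R3, R6, R10, R12, R13, R14, R16, Iprobe} → V_2 = -0.1048
Node n3: branches {R1, R2, R4, R5, R9, R12, R15, R16} → V_3 = -0.04781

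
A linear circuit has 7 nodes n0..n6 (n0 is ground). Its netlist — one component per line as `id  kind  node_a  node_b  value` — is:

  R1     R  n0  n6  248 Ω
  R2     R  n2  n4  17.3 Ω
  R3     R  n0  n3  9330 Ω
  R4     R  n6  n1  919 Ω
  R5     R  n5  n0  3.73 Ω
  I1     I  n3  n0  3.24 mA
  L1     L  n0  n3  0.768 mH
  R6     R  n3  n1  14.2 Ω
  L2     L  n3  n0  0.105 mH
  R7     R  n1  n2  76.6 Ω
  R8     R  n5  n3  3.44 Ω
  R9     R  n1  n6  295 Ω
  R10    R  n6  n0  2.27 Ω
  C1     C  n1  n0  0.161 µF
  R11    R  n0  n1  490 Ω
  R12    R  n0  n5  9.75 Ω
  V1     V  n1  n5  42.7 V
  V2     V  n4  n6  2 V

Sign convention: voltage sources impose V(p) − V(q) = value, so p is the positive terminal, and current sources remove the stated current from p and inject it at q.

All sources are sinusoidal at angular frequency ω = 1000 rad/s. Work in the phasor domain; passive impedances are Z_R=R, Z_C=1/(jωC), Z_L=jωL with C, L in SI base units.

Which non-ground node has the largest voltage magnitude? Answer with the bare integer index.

Apply KCL at each of the 6 non-ground nodes and solve the resulting linear system.
Node n1: branches {R4, R6, R7, R9, C1, R11, V1} → V_1 = 37.76+0.04621j
Node n2: branches {R2, R7} → V_2 = 9.564+0.009753j
Node n3: branches {R3, I1, L1, R6, L2, R8} → V_3 = 0.002216+0.1126j
Node n4: branches {R2, V2} → V_4 = 3.196+0.001521j
Node n5: branches {R5, R8, R12, V1} → V_5 = -4.940+0.04621j
Node n6: branches {R1, R4, R9, R10, V2} → V_6 = 1.196+0.001521j
Source currents: i(V1)=-3.268-0.002174j, i(V2)=0.3681+0.0004759j

1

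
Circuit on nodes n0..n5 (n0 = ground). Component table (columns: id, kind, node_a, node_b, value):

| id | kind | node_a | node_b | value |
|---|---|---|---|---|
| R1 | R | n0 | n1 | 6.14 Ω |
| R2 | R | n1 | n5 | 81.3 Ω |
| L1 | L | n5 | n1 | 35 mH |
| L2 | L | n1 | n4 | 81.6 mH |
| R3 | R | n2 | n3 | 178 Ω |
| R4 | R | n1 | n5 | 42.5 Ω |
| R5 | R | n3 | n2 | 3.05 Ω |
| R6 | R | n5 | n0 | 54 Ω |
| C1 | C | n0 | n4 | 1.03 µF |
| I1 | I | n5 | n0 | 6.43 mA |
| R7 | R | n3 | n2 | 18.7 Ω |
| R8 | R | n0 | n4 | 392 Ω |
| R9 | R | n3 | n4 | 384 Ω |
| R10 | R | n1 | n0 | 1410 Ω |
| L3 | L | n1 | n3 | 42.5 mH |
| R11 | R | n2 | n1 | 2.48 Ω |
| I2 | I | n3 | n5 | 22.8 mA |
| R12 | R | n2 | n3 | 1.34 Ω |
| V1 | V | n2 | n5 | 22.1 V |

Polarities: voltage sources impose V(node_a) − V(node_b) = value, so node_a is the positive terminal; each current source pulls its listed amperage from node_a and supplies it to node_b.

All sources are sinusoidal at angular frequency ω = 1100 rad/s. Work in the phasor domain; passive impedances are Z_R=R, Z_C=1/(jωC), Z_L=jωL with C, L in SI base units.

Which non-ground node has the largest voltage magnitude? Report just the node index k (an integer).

Element admittances at ω=1100 rad/s:
  Y(R1) = 0.1629+0.000j S between n0,n1
  Y(R2) = 0.01230+0.000j S between n1,n5
  Y(L1) = 0.000-0.02597j S between n5,n1
  Y(L2) = 0.000-0.01114j S between n1,n4
  Y(R3) = 0.005618+0.000j S between n2,n3
  Y(R4) = 0.02353+0.000j S between n1,n5
  Y(R5) = 0.3279+0.000j S between n3,n2
  Y(R6) = 0.01852+0.000j S between n5,n0
  Y(C1) = 0.000+0.001133j S between n0,n4
  I1: injects 0.00643 A into n0 (from n5)
  Y(R7) = 0.05348+0.000j S between n3,n2
  Y(R8) = 0.002551+0.000j S between n0,n4
  Y(R9) = 0.002604+0.000j S between n3,n4
  Y(R10) = 0.0007092+0.000j S between n1,n0
  Y(L3) = 0.000-0.02139j S between n1,n3
  Y(R11) = 0.4032+0.000j S between n2,n1
  I2: injects 0.0228 A into n5 (from n3)
  Y(R12) = 0.7463+0.000j S between n2,n3
  V1: constraint V(n2)−V(n5) = 22.1
Assemble and solve the 6×6 MNA system:
  V(n1)=1.913+0.08441j  V(n2)=4.533-0.8975j  V(n3)=4.526-0.8461j  V(n4)=2.374+0.04849j  V(n5)=-17.57-0.8975j
  i(V1)=-1.065+0.4542j

5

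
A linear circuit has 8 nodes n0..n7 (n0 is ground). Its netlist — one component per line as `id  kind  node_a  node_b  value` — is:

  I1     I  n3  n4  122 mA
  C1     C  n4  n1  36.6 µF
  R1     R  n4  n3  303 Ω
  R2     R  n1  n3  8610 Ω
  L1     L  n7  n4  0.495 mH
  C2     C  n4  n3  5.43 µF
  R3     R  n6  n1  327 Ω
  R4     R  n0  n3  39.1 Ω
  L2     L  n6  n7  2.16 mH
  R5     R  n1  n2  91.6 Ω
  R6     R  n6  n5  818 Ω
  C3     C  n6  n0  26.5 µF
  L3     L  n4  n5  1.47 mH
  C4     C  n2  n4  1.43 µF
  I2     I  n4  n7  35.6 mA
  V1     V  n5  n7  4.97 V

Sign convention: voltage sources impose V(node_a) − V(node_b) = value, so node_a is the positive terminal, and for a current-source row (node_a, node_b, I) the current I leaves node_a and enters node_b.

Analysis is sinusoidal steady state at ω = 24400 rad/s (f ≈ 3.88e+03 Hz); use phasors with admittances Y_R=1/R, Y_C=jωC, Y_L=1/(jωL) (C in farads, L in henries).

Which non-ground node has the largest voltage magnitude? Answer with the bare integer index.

MNA unknowns: 7 node voltages V₁..V_7 plus 1 source current (V1)
I1: z[3]−=0.122, z[4]+=0.122
C1: Y=0.000+0.8930j on G[4,1]
R1: Y=0.003300+0.000j on G[4,3]
R2: Y=0.0001161+0.000j on G[1,3]
L1: Y=0.000-0.08280j on G[7,4]
C2: Y=0.000+0.1325j on G[4,3]
R3: Y=0.003058+0.000j on G[6,1]
R4: Y=0.02558+0.000j on G[0,3]
L2: Y=0.000-0.01897j on G[6,7]
R5: Y=0.01092+0.000j on G[1,2]
R6: Y=0.001222+0.000j on G[6,5]
C3: Y=0.000+0.6466j on G[6,0]
L3: Y=0.000-0.02788j on G[4,5]
C4: Y=0.000+0.03489j on G[2,4]
I2: z[4]−=0.0356, z[7]+=0.0356
V1: row V5−V7=4.97, i_V1 at 5,7
solve → V1=0.4083-1.350j, V2=0.4043-1.353j, V3=0.4439-0.3443j, V4=0.4035-1.352j, V5=4.239-0.9167j, V6=0.01362+0.01756j, V7=-0.7312-0.9167j
aux → i_V1=-0.01730+0.1081j

5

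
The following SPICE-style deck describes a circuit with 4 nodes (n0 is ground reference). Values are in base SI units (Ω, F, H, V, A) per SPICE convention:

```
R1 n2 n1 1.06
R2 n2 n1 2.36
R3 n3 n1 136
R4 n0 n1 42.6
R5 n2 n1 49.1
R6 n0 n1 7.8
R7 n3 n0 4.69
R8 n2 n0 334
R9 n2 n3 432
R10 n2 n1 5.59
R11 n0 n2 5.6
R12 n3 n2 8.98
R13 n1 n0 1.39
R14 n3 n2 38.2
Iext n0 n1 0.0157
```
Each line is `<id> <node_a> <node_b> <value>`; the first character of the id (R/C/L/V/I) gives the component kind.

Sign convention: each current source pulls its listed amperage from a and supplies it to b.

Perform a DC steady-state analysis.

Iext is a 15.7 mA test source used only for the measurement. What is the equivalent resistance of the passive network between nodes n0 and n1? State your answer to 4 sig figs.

Element admittances at DC:
  Y(R1) = 0.9434 S between n2,n1
  Y(R2) = 0.4237 S between n2,n1
  Y(R3) = 0.007353 S between n3,n1
  Y(R4) = 0.02347 S between n0,n1
  Y(R5) = 0.02037 S between n2,n1
  Y(R6) = 0.1282 S between n0,n1
  Y(R7) = 0.2132 S between n3,n0
  Y(R8) = 0.002994 S between n2,n0
  Y(R9) = 0.002315 S between n2,n3
  Y(R10) = 0.1789 S between n2,n1
  Y(R11) = 0.1786 S between n0,n2
  Y(R12) = 0.1114 S between n3,n2
  Y(R13) = 0.7194 S between n1,n0
  Y(R14) = 0.02618 S between n3,n2
  Iext: injects 0.0157 A into n1 (from n0)
Assemble and solve the 3×3 MNA system:
  V(n1)=0.01425  V(n2)=0.01220  V(n3)=0.005023

R_eq = 0.9077 Ω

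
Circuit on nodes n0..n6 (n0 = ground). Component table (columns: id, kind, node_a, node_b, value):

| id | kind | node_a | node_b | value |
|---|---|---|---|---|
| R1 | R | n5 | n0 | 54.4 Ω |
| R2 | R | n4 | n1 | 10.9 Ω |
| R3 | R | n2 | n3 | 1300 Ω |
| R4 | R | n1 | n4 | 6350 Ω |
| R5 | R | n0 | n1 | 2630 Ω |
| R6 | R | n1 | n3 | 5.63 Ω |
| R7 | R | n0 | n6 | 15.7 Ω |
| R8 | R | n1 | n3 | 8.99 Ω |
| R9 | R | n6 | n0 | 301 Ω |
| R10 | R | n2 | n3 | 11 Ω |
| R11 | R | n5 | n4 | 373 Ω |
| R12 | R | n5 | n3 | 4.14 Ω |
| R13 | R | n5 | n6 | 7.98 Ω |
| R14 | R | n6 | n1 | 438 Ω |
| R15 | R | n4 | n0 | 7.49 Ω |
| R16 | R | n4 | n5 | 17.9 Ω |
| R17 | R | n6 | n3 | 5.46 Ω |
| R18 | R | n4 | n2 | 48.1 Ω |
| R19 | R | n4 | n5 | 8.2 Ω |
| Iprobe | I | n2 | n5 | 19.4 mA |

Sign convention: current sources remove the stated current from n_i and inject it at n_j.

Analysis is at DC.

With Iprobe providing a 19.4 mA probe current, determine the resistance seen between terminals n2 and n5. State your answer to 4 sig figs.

R_eq = 11.03 Ω

Element admittances at DC:
  Y(R1) = 0.01838 S between n5,n0
  Y(R2) = 0.09174 S between n4,n1
  Y(R3) = 0.0007692 S between n2,n3
  Y(R4) = 0.0001575 S between n1,n4
  Y(R5) = 0.0003802 S between n0,n1
  Y(R6) = 0.1776 S between n1,n3
  Y(R7) = 0.06369 S between n0,n6
  Y(R8) = 0.1112 S between n1,n3
  Y(R9) = 0.003322 S between n6,n0
  Y(R10) = 0.09091 S between n2,n3
  Y(R11) = 0.002681 S between n5,n4
  Y(R12) = 0.2415 S between n5,n3
  Y(R13) = 0.1253 S between n5,n6
  Y(R14) = 0.002283 S between n6,n1
  Y(R15) = 0.1335 S between n4,n0
  Y(R16) = 0.05587 S between n4,n5
  Y(R17) = 0.1832 S between n6,n3
  Y(R18) = 0.02079 S between n4,n2
  Y(R19) = 0.1220 S between n4,n5
  Iprobe: injects 0.0194 A into n5 (from n2)
Assemble and solve the 6×6 MNA system:
  V(n1)=-0.01597  V(n2)=-0.1896  V(n3)=-0.02043  V(n4)=-0.002356  V(n5)=0.02440  V(n6)=-0.001908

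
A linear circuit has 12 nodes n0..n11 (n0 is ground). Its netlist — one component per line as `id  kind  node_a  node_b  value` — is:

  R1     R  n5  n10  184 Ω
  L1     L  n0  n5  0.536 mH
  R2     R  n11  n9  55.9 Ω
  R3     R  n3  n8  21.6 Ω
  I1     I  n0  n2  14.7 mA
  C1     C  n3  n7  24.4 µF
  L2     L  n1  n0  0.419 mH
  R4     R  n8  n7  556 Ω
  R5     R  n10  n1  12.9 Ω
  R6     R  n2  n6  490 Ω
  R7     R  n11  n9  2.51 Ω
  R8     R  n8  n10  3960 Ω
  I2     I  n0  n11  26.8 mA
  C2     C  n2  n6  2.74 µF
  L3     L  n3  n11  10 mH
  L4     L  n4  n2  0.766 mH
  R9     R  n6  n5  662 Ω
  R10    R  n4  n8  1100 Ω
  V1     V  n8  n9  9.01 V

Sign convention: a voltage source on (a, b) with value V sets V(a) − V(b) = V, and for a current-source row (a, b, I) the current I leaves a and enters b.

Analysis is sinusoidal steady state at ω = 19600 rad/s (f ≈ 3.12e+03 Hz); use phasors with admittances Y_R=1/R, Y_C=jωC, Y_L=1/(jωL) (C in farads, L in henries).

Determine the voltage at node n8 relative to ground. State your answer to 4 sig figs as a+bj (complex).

39.47+0.03135j V

MNA unknowns: 11 node voltages V₁..V_11 plus 1 source current (V1)
R1: Y=0.005435+0.000j on G[5,10]
L1: Y=0.000-0.09519j on G[0,5]
R2: Y=0.01789+0.000j on G[11,9]
R3: Y=0.04630+0.000j on G[3,8]
I1: z[0]−=0.0147, z[2]+=0.0147
C1: Y=0.000+0.4782j on G[3,7]
L2: Y=0.000-0.1218j on G[1,0]
R4: Y=0.001799+0.000j on G[8,7]
R5: Y=0.07752+0.000j on G[10,1]
R6: Y=0.002041+0.000j on G[2,6]
R7: Y=0.3984+0.000j on G[11,9]
R8: Y=0.0002525+0.000j on G[8,10]
I2: z[0]−=0.0268, z[11]+=0.0268
C2: Y=0.000+0.05370j on G[2,6]
L3: Y=0.000-0.005102j on G[3,11]
L4: Y=0.000-0.06661j on G[4,2]
R9: Y=0.001511+0.000j on G[6,5]
R10: Y=0.0009091+0.000j on G[4,8]
V1: row V8−V9=9.01, i_V1 at 8,9
solve → V1=-0.01071+0.07730j, V2=20.93-0.2392j, V3=39.36+0.9673j, V4=20.93+0.01391j, V5=0.01371+0.3371j, V6=20.91+0.3476j, V7=39.36+0.9668j, V8=39.47+0.03135j, V9=30.46+0.03135j, V10=0.1107+0.09413j, V11=30.54-0.07677j
aux → i_V1=-0.03213+0.04501j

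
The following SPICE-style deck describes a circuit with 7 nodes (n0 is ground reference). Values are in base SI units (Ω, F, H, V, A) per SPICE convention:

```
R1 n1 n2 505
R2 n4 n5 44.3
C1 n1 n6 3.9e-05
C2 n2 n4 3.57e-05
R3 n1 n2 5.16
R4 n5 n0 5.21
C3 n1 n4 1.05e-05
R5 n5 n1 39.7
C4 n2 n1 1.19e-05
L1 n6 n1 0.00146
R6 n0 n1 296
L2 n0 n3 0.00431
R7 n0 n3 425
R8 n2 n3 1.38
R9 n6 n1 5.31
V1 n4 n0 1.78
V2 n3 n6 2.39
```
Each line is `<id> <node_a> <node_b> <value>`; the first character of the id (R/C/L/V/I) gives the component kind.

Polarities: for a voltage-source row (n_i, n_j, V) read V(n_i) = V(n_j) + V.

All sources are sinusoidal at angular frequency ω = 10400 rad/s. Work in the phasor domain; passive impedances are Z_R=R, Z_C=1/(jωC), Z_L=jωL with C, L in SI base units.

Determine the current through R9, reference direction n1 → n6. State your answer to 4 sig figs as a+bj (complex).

MNA unknowns: 6 node voltages V₁..V_6 plus 2 source currents (V1, V2)
R1: Y=0.001980+0.000j on G[1,2]
R2: Y=0.02257+0.000j on G[4,5]
C1: Y=0.000+0.4056j on G[1,6]
C2: Y=0.000+0.3713j on G[2,4]
R3: Y=0.1938+0.000j on G[1,2]
R4: Y=0.1919+0.000j on G[5,0]
C3: Y=0.000+0.1092j on G[1,4]
R5: Y=0.02519+0.000j on G[5,1]
C4: Y=0.000+0.1238j on G[2,1]
L1: Y=0.000-0.06586j on G[6,1]
R6: Y=0.003378+0.000j on G[0,1]
L2: Y=0.000-0.02231j on G[0,3]
R7: Y=0.002353+0.000j on G[0,3]
R8: Y=0.7246+0.000j on G[2,3]
R9: Y=0.1883+0.000j on G[6,1]
V1: row V4−V0=1.78, i_V1 at 4,0
V2: row V3−V6=2.39, i_V2 at 3,6
solve → V1=0.9246+0.1489j, V2=2.168+0.05141j, V3=2.495+0.4365j, V4=1.780+0.000j, V5=0.2648+0.01565j, V6=0.1047+0.4365j
aux → i_V1=-0.06955+0.05112j, i_V2=-0.2521-0.2244j

0.1544-0.05415j A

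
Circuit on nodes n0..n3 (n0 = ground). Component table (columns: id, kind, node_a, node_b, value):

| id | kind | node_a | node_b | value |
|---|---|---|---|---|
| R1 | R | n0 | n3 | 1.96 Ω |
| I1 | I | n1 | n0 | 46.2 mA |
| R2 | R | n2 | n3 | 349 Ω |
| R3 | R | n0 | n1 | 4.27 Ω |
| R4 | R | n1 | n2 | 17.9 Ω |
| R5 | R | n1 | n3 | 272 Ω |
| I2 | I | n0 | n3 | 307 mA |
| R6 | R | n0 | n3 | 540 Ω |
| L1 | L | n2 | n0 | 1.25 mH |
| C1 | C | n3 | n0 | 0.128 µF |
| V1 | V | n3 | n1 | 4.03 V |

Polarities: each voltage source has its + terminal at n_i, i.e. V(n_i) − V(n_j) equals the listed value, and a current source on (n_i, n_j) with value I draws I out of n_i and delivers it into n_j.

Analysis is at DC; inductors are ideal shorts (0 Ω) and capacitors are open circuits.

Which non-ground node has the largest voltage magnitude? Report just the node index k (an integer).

Apply KCL at each of the 3 non-ground nodes and solve the resulting linear system.
Node n1: branches {I1, R3, R4, R5, V1} → V_1 = -2.254
Node n2: branches {R2, R4, L1} → V_2 = 0.000
Node n3: branches {R1, R2, R5, I2, R6, C1, V1} → V_3 = 1.776
Source currents: i(L1)=-0.1208, i(V1)=-0.6224

1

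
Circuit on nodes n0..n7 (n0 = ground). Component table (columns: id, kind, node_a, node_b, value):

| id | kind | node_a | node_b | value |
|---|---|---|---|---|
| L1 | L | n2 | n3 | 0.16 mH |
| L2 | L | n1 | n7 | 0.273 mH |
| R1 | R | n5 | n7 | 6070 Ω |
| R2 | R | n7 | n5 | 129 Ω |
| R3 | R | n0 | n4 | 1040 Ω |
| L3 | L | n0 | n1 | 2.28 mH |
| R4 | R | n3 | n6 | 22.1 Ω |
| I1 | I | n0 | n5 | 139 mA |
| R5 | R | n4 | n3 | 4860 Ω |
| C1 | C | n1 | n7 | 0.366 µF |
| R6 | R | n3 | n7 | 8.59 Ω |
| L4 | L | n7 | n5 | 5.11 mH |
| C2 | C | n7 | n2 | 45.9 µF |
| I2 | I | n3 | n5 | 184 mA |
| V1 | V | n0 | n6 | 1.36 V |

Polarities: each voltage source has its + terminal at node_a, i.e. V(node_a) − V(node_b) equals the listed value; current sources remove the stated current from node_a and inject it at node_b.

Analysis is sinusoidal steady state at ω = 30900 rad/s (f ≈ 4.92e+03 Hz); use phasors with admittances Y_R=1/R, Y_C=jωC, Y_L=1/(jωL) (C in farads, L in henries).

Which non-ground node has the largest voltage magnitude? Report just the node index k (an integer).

Element admittances at ω=30900 rad/s:
  Y(L1) = 0.000-0.2023j S between n2,n3
  Y(L2) = 0.000-0.1185j S between n1,n7
  Y(R1) = 0.0001647+0.000j S between n5,n7
  Y(R2) = 0.007752+0.000j S between n7,n5
  Y(R3) = 0.0009615+0.000j S between n0,n4
  Y(L3) = 0.000-0.01419j S between n0,n1
  Y(R4) = 0.04525+0.000j S between n3,n6
  I1: injects 0.139 A into n5 (from n0)
  Y(R5) = 0.0002058+0.000j S between n4,n3
  Y(C1) = 0.000+0.01131j S between n1,n7
  Y(R6) = 0.1164+0.000j S between n3,n7
  Y(L4) = 0.000-0.006333j S between n7,n5
  Y(C2) = 0.000+1.418j S between n7,n2
  I2: injects 0.184 A into n5 (from n3)
  V1: constraint V(n0)−V(n6) = 1.36
Assemble and solve the 8×8 MNA system:
  V(n1)=1.516+1.364j  V(n2)=1.789+1.723j  V(n3)=1.279+0.4737j  V(n4)=0.2255+0.08351j  V(n5)=26.60+21.45j  V(n6)=-1.360+0.000j  V(n7)=1.717+1.545j
  i(V1)=-0.1194-0.02144j

5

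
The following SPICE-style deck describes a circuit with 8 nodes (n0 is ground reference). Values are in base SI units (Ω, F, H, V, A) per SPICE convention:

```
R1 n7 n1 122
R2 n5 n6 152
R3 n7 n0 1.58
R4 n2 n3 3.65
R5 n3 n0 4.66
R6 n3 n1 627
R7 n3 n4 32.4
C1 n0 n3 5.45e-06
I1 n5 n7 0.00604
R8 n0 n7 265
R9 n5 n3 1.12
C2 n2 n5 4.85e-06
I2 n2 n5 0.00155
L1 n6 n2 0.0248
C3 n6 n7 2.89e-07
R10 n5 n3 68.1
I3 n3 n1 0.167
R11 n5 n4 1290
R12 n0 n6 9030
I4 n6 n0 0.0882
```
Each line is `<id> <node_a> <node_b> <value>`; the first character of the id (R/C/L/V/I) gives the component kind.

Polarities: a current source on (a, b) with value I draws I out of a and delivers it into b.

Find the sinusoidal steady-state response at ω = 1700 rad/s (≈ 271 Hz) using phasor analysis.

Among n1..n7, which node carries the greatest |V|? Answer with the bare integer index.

1

Element admittances at ω=1700 rad/s:
  Y(R1) = 0.008197+0.000j S between n7,n1
  Y(R2) = 0.006579+0.000j S between n5,n6
  Y(R3) = 0.6329+0.000j S between n7,n0
  Y(R4) = 0.2740+0.000j S between n2,n3
  Y(R5) = 0.2146+0.000j S between n3,n0
  Y(R6) = 0.001595+0.000j S between n3,n1
  Y(R7) = 0.03086+0.000j S between n3,n4
  Y(C1) = 0.000+0.009265j S between n0,n3
  I1: injects 0.00604 A into n7 (from n5)
  Y(R8) = 0.003774+0.000j S between n0,n7
  Y(R9) = 0.8929+0.000j S between n5,n3
  Y(C2) = 0.000+0.008245j S between n2,n5
  I2: injects 0.00155 A into n5 (from n2)
  Y(L1) = 0.000-0.02372j S between n6,n2
  Y(C3) = 0.000+0.0004913j S between n6,n7
  Y(R10) = 0.01468+0.000j S between n5,n3
  I3: injects 0.167 A into n1 (from n3)
  Y(R11) = 0.0007752+0.000j S between n5,n4
  Y(R12) = 0.0001107+0.000j S between n0,n6
  I4: injects 0.0882 A into n0 (from n6)
Assemble and solve the 7×7 MNA system:
  V(n1)=17.07+0.007247j  V(n2)=-1.385+0.1480j  V(n3)=-1.086+0.05420j  V(n4)=-1.087+0.05355j  V(n5)=-1.102+0.02770j  V(n6)=-2.370-3.275j  V(n7)=0.2288-0.001888j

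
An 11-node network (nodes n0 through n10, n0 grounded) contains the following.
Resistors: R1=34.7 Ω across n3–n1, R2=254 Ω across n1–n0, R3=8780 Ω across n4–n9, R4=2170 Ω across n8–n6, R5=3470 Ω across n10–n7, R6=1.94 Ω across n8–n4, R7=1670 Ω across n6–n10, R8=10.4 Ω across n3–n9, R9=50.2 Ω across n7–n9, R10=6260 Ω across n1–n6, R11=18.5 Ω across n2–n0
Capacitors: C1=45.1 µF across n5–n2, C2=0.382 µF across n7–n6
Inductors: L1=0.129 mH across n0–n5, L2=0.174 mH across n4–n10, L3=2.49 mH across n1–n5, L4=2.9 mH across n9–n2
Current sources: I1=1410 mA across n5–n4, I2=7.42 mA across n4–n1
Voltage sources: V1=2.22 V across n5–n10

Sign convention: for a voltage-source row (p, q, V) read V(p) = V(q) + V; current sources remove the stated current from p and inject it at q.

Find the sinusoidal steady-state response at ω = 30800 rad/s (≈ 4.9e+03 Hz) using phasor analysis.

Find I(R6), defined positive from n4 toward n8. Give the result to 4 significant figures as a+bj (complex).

-0.0009467+0.003221j A

Element admittances at ω=30800 rad/s:
  Y(R1) = 0.02882+0.000j S between n3,n1
  Y(C1) = 0.000+1.389j S between n5,n2
  Y(L1) = 0.000-0.2517j S between n0,n5
  Y(R2) = 0.003937+0.000j S between n1,n0
  I1: injects 1.41 A into n4 (from n5)
  Y(R3) = 0.0001139+0.000j S between n4,n9
  Y(R4) = 0.0004608+0.000j S between n8,n6
  Y(L2) = 0.000-0.1866j S between n4,n10
  Y(L3) = 0.000-0.01304j S between n1,n5
  Y(L4) = 0.000-0.01120j S between n9,n2
  Y(C2) = 0.000+0.01177j S between n7,n6
  I2: injects 0.00742 A into n1 (from n4)
  Y(R5) = 0.0002882+0.000j S between n10,n7
  Y(R6) = 0.5155+0.000j S between n8,n4
  Y(R7) = 0.0005988+0.000j S between n6,n10
  Y(R8) = 0.09615+0.000j S between n3,n9
  Y(R9) = 0.01992+0.000j S between n7,n9
  Y(R10) = 0.0001597+0.000j S between n1,n6
  Y(R11) = 0.05405+0.000j S between n2,n0
  V1: constraint V(n5)−V(n10) = 2.22
Assemble and solve the 11×11 MNA system:
  V(n1)=-0.01068+0.1689j  V(n2)=0.004269-0.002245j  V(n3)=-0.1921+0.1958j  V(n4)=-2.196+7.522j  V(n5)=0.002160-0.0007497j  V(n6)=-0.1399+0.5264j  V(n7)=-0.3820+0.3419j  V(n8)=-2.194+7.516j  V(n9)=-0.2465+0.2039j  V(n10)=-2.218-0.0007497j
  i(V1)=-1.406+0.003640j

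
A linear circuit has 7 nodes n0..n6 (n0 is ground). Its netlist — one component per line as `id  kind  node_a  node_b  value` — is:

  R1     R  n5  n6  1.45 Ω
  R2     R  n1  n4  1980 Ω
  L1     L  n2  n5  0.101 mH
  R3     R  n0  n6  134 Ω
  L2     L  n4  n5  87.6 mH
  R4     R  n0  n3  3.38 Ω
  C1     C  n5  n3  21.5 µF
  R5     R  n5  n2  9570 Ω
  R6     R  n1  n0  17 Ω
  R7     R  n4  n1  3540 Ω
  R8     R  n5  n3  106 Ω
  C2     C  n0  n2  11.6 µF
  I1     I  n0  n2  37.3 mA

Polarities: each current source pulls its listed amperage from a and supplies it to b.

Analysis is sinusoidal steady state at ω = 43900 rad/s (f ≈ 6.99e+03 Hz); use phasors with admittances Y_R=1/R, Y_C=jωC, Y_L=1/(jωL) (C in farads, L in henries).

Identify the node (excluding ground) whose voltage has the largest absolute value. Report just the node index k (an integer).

Element admittances at ω=43900 rad/s:
  Y(R1) = 0.6897+0.000j S between n5,n6
  Y(R2) = 0.0005051+0.000j S between n1,n4
  Y(L1) = 0.000-0.2255j S between n2,n5
  Y(R3) = 0.007463+0.000j S between n0,n6
  Y(L2) = 0.000-0.0002600j S between n4,n5
  Y(R4) = 0.2959+0.000j S between n0,n3
  Y(C1) = 0.000+0.9439j S between n5,n3
  Y(R5) = 0.0001045+0.000j S between n5,n2
  Y(R6) = 0.05882+0.000j S between n1,n0
  Y(R7) = 0.0002825+0.000j S between n4,n1
  Y(R8) = 0.009434+0.000j S between n5,n3
  Y(C2) = 0.000+0.5092j S between n0,n2
  I1: injects 0.0373 A into n2 (from n0)
Assemble and solve the 6×6 MNA system:
  V(n1)=-0.0002716+0.0001108j  V(n2)=0.03628-0.08926j  V(n3)=-0.02637-0.06114j  V(n4)=-0.02056+0.008384j  V(n5)=-0.04562-0.05306j  V(n6)=-0.04513-0.05250j

2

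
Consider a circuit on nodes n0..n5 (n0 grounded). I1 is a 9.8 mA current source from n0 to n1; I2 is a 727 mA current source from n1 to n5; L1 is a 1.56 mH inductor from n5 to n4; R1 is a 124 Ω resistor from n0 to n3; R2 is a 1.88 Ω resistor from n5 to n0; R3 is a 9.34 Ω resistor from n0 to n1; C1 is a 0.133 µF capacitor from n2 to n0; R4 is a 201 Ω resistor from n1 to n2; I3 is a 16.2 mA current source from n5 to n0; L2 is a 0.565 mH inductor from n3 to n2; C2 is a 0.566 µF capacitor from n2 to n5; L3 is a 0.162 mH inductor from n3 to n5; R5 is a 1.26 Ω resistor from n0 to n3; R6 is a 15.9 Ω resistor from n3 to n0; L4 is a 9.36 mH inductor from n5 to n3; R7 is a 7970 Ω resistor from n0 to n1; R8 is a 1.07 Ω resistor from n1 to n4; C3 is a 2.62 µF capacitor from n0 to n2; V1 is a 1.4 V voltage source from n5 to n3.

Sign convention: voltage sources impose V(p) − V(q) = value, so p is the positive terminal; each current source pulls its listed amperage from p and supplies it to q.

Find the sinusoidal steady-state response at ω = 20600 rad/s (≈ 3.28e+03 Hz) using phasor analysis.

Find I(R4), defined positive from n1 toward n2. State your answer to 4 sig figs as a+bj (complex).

MNA unknowns: 5 node voltages V₁..V_5 plus 1 source current (V1)
I1: z[0]−=0.0098, z[1]+=0.0098
I2: z[1]−=0.727, z[5]+=0.727
L1: Y=0.000-0.03112j on G[5,4]
R1: Y=0.008065+0.000j on G[0,3]
R2: Y=0.5319+0.000j on G[5,0]
R3: Y=0.1071+0.000j on G[0,1]
C1: Y=0.000+0.002740j on G[2,0]
R4: Y=0.004975+0.000j on G[1,2]
I3: z[5]−=0.0162, z[0]+=0.0162
L2: Y=0.000-0.08592j on G[3,2]
C2: Y=0.000+0.01166j on G[2,5]
L3: Y=0.000-0.2997j on G[3,5]
R5: Y=0.7937+0.000j on G[0,3]
R6: Y=0.06289+0.000j on G[3,0]
L4: Y=0.000-0.005186j on G[5,3]
R7: Y=0.0001255+0.000j on G[0,1]
R8: Y=0.9346+0.000j on G[1,4]
C3: Y=0.000+0.05397j on G[0,2]
V1: row V5−V3=1.4, i_V1 at 5,3
solve → V1=-5.778-1.961j, V2=-1.018-0.5374j, V3=-0.1162+0.1919j, V4=-5.698-2.193j, V5=1.284+0.1919j
aux → i_V1=-0.03780+0.5151j

-0.02368-0.007081j A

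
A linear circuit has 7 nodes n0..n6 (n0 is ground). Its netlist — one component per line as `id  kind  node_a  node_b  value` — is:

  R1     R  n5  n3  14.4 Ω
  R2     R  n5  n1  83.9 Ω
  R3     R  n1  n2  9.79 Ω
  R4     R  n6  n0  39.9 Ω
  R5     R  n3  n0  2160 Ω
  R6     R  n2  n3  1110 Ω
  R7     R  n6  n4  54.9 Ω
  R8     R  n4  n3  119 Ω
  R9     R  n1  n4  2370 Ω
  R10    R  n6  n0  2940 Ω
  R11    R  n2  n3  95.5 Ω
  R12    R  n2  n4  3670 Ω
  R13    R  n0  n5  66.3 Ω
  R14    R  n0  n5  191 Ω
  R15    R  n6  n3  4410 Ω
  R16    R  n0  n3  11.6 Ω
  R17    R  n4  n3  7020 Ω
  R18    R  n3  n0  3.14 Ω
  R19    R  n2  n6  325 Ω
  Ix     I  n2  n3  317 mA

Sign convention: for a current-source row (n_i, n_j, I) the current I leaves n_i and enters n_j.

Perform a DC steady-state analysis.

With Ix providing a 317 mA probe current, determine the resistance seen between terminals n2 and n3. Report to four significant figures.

Apply KCL at each of the 6 non-ground nodes and solve the resulting linear system.
Node n1: branches {R2, R3, R9} → V_1 = -11.70
Node n2: branches {R3, R6, R11, R12, R19, Ix} → V_2 = -12.96
Node n3: branches {R1, R5, R6, R8, R11, R15, R16, R17, R18, Ix} → V_3 = 0.1442
Node n4: branches {R7, R8, R9, R12, R17} → V_4 = -1.114
Node n5: branches {R1, R2, R13, R14} → V_5 = -1.273
Node n6: branches {R4, R7, R10, R15, R19} → V_6 = -1.282

R_eq = 41.35 Ω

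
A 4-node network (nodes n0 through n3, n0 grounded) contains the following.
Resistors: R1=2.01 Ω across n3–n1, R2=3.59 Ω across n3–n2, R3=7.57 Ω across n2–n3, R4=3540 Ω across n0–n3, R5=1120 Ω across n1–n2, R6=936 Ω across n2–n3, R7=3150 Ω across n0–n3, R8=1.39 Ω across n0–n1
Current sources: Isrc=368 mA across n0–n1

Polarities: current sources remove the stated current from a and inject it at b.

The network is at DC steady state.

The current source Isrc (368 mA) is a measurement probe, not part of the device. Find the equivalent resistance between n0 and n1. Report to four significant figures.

R_eq = 1.389 Ω

MNA unknowns: 3 node voltages V₁..V_3
R1: Y=0.4975 on G[3,1]
R2: Y=0.2786 on G[3,2]
R3: Y=0.1321 on G[2,3]
R4: Y=0.0002825 on G[0,3]
R5: Y=0.0008929 on G[1,2]
R6: Y=0.001068 on G[2,3]
R7: Y=0.0003175 on G[0,3]
R8: Y=0.7194 on G[0,1]
Isrc: z[0]−=0.368, z[1]+=0.368
solve → V1=0.5111, V2=0.5105, V3=0.5105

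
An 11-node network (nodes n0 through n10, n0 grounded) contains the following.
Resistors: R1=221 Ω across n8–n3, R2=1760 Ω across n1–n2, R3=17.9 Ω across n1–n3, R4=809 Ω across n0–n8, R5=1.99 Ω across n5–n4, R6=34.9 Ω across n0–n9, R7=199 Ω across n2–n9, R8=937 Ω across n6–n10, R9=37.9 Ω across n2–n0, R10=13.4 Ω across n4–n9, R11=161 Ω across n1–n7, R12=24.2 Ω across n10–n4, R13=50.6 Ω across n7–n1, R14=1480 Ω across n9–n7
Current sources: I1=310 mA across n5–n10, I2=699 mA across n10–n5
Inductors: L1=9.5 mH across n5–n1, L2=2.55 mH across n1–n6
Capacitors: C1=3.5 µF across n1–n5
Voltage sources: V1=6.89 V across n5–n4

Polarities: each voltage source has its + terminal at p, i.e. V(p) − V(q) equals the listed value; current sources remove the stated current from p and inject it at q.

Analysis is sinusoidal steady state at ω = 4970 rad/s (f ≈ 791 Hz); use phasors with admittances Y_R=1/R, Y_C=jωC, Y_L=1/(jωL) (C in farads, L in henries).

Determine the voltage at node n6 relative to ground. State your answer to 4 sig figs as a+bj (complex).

Apply KCL at each of the 10 non-ground nodes and solve the resulting linear system.
Node n1: branches {R2, R3, L1, L2, C1, R11, R13} → V_1 = 2.651-4.562j
Node n2: branches {R2, R7, R9} → V_2 = 0.02903-0.04995j
Node n3: branches {R1, R3} → V_3 = 2.606-4.484j
Node n4: branches {R5, R10, R12, V1} → V_4 = -0.1933+0.3326j
Node n5: branches {I1, L1, R5, C1, I2, V1} → V_5 = 6.697+0.3326j
Node n6: branches {L2, R8} → V_6 = 2.584-4.723j
Node n7: branches {R11, R13, R14} → V_7 = 2.581-4.441j
Node n8: branches {R1, R4} → V_8 = 2.047-3.522j
Node n9: branches {R6, R7, R10, R14} → V_9 = -0.1150+0.1979j
Node n10: branches {I1, R8, I2, R12} → V_10 = -9.300+0.2054j
Source currents: i(V1)=-3.092+0.01531j

2.584-4.723j V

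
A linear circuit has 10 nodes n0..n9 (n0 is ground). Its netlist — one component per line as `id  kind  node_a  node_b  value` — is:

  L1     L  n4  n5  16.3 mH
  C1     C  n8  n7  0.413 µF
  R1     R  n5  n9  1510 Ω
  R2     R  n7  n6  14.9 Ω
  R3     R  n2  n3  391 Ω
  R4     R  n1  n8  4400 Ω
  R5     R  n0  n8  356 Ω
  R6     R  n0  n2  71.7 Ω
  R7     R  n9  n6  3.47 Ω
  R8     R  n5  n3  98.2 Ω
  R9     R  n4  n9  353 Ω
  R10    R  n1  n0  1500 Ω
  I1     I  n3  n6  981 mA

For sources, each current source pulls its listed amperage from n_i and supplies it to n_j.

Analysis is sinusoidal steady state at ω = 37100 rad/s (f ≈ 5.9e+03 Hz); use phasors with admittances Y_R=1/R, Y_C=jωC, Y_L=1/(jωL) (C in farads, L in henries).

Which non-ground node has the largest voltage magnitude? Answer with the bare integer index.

3

MNA unknowns: 9 node voltages V₁..V_9
L1: Y=0.000-0.001654j on G[4,5]
C1: Y=0.000+0.01532j on G[8,7]
R1: Y=0.0006623+0.000j on G[5,9]
R2: Y=0.06711+0.000j on G[7,6]
R3: Y=0.002558+0.000j on G[2,3]
R4: Y=0.0002273+0.000j on G[1,8]
R5: Y=0.002809+0.000j on G[0,8]
R6: Y=0.01395+0.000j on G[0,2]
R7: Y=0.2882+0.000j on G[9,6]
R8: Y=0.01018+0.000j on G[5,3]
R9: Y=0.002833+0.000j on G[4,9]
R10: Y=0.0006667+0.000j on G[1,0]
I1: z[3]−=0.981, z[6]+=0.981
solve → V1=35.39+14.94j, V2=-29.73-12.55j, V3=-191.8-80.98j, V4=22.92+127.8j, V5=-136.2-98.16j, V6=156.8+34.31j, V7=150.6+31.70j, V8=139.2+58.76j, V9=154.8+34.92j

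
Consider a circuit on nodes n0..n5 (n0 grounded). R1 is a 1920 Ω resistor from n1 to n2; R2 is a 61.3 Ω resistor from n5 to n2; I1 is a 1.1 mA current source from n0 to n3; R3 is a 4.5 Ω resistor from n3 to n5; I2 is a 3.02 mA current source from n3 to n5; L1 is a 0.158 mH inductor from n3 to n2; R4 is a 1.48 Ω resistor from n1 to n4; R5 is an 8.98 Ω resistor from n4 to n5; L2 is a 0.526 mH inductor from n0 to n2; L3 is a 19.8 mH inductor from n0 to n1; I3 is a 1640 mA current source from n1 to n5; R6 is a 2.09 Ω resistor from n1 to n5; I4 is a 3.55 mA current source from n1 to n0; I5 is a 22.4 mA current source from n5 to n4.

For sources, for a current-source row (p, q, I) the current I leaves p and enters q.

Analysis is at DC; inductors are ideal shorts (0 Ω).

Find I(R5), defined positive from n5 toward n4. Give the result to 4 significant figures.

Apply KCL at each of the 5 non-ground nodes and solve the resulting linear system.
Node n1: branches {R1, R4, L3, I3, R6, I4} → V_1 = 0.000
Node n2: branches {R1, R2, L1, L2} → V_2 = 0.000
Node n3: branches {I1, R3, I2, L1} → V_3 = 0.000
Node n4: branches {R4, R5, I5} → V_4 = 0.3112
Node n5: branches {R2, R3, I2, R5, I3, R6, I5} → V_5 = 1.998
Source currents: i(L1)=0.4421, i(L2)=-0.4747, i(L3)=0.4772

0.1879 A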